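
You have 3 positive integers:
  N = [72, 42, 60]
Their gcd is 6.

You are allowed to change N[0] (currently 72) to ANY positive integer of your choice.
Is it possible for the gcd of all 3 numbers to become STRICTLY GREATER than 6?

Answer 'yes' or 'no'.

Answer: no

Derivation:
Current gcd = 6
gcd of all OTHER numbers (without N[0]=72): gcd([42, 60]) = 6
The new gcd after any change is gcd(6, new_value).
This can be at most 6.
Since 6 = old gcd 6, the gcd can only stay the same or decrease.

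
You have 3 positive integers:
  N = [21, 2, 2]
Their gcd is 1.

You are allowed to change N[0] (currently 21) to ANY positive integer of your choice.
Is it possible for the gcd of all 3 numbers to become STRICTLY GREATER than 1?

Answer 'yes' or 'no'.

Answer: yes

Derivation:
Current gcd = 1
gcd of all OTHER numbers (without N[0]=21): gcd([2, 2]) = 2
The new gcd after any change is gcd(2, new_value).
This can be at most 2.
Since 2 > old gcd 1, the gcd CAN increase (e.g., set N[0] = 2).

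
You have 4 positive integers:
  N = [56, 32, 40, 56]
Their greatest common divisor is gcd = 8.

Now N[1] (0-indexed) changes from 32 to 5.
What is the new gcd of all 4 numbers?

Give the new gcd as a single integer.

Answer: 1

Derivation:
Numbers: [56, 32, 40, 56], gcd = 8
Change: index 1, 32 -> 5
gcd of the OTHER numbers (without index 1): gcd([56, 40, 56]) = 8
New gcd = gcd(g_others, new_val) = gcd(8, 5) = 1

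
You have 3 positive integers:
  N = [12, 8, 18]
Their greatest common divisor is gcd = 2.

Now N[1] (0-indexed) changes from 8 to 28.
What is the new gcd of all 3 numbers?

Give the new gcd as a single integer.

Numbers: [12, 8, 18], gcd = 2
Change: index 1, 8 -> 28
gcd of the OTHER numbers (without index 1): gcd([12, 18]) = 6
New gcd = gcd(g_others, new_val) = gcd(6, 28) = 2

Answer: 2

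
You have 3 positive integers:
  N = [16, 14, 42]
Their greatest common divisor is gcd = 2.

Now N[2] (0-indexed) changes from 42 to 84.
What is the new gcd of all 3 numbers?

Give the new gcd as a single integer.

Answer: 2

Derivation:
Numbers: [16, 14, 42], gcd = 2
Change: index 2, 42 -> 84
gcd of the OTHER numbers (without index 2): gcd([16, 14]) = 2
New gcd = gcd(g_others, new_val) = gcd(2, 84) = 2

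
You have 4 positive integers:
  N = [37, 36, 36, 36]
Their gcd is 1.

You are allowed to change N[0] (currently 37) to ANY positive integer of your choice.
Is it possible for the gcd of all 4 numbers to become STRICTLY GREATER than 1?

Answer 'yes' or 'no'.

Current gcd = 1
gcd of all OTHER numbers (without N[0]=37): gcd([36, 36, 36]) = 36
The new gcd after any change is gcd(36, new_value).
This can be at most 36.
Since 36 > old gcd 1, the gcd CAN increase (e.g., set N[0] = 36).

Answer: yes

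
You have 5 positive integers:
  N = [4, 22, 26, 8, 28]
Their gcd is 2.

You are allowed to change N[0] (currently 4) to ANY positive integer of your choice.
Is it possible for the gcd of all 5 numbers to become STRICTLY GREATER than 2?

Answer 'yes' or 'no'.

Current gcd = 2
gcd of all OTHER numbers (without N[0]=4): gcd([22, 26, 8, 28]) = 2
The new gcd after any change is gcd(2, new_value).
This can be at most 2.
Since 2 = old gcd 2, the gcd can only stay the same or decrease.

Answer: no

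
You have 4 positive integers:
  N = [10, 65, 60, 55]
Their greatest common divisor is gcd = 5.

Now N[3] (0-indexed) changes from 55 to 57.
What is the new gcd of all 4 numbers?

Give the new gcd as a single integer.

Answer: 1

Derivation:
Numbers: [10, 65, 60, 55], gcd = 5
Change: index 3, 55 -> 57
gcd of the OTHER numbers (without index 3): gcd([10, 65, 60]) = 5
New gcd = gcd(g_others, new_val) = gcd(5, 57) = 1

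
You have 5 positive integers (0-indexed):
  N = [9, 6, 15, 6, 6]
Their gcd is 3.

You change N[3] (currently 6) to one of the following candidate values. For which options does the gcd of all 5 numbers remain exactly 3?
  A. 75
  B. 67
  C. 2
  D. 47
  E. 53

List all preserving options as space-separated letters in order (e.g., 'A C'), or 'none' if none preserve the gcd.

Old gcd = 3; gcd of others (without N[3]) = 3
New gcd for candidate v: gcd(3, v). Preserves old gcd iff gcd(3, v) = 3.
  Option A: v=75, gcd(3,75)=3 -> preserves
  Option B: v=67, gcd(3,67)=1 -> changes
  Option C: v=2, gcd(3,2)=1 -> changes
  Option D: v=47, gcd(3,47)=1 -> changes
  Option E: v=53, gcd(3,53)=1 -> changes

Answer: A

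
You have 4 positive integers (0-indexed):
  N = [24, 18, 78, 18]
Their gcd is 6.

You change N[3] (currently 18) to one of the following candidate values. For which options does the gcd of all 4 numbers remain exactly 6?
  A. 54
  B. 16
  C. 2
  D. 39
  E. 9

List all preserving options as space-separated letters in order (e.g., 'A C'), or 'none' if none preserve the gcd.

Answer: A

Derivation:
Old gcd = 6; gcd of others (without N[3]) = 6
New gcd for candidate v: gcd(6, v). Preserves old gcd iff gcd(6, v) = 6.
  Option A: v=54, gcd(6,54)=6 -> preserves
  Option B: v=16, gcd(6,16)=2 -> changes
  Option C: v=2, gcd(6,2)=2 -> changes
  Option D: v=39, gcd(6,39)=3 -> changes
  Option E: v=9, gcd(6,9)=3 -> changes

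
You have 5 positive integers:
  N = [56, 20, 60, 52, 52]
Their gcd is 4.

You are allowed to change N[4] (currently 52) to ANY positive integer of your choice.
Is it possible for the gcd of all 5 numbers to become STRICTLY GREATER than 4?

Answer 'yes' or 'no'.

Current gcd = 4
gcd of all OTHER numbers (without N[4]=52): gcd([56, 20, 60, 52]) = 4
The new gcd after any change is gcd(4, new_value).
This can be at most 4.
Since 4 = old gcd 4, the gcd can only stay the same or decrease.

Answer: no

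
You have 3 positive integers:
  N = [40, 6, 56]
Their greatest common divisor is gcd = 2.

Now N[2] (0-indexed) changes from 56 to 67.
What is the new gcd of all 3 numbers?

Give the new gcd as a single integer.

Numbers: [40, 6, 56], gcd = 2
Change: index 2, 56 -> 67
gcd of the OTHER numbers (without index 2): gcd([40, 6]) = 2
New gcd = gcd(g_others, new_val) = gcd(2, 67) = 1

Answer: 1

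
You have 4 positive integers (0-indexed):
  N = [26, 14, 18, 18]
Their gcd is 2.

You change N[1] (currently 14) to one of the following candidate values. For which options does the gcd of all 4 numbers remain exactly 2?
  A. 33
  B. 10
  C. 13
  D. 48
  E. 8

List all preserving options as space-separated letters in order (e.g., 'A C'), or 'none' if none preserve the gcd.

Answer: B D E

Derivation:
Old gcd = 2; gcd of others (without N[1]) = 2
New gcd for candidate v: gcd(2, v). Preserves old gcd iff gcd(2, v) = 2.
  Option A: v=33, gcd(2,33)=1 -> changes
  Option B: v=10, gcd(2,10)=2 -> preserves
  Option C: v=13, gcd(2,13)=1 -> changes
  Option D: v=48, gcd(2,48)=2 -> preserves
  Option E: v=8, gcd(2,8)=2 -> preserves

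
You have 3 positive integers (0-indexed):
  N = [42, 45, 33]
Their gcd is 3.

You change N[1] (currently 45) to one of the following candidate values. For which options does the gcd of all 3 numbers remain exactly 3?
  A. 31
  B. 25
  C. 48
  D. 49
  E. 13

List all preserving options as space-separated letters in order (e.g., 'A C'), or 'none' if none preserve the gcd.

Answer: C

Derivation:
Old gcd = 3; gcd of others (without N[1]) = 3
New gcd for candidate v: gcd(3, v). Preserves old gcd iff gcd(3, v) = 3.
  Option A: v=31, gcd(3,31)=1 -> changes
  Option B: v=25, gcd(3,25)=1 -> changes
  Option C: v=48, gcd(3,48)=3 -> preserves
  Option D: v=49, gcd(3,49)=1 -> changes
  Option E: v=13, gcd(3,13)=1 -> changes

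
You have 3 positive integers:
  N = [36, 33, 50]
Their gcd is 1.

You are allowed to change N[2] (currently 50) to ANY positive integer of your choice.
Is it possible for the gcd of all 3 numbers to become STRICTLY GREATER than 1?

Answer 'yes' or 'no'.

Answer: yes

Derivation:
Current gcd = 1
gcd of all OTHER numbers (without N[2]=50): gcd([36, 33]) = 3
The new gcd after any change is gcd(3, new_value).
This can be at most 3.
Since 3 > old gcd 1, the gcd CAN increase (e.g., set N[2] = 3).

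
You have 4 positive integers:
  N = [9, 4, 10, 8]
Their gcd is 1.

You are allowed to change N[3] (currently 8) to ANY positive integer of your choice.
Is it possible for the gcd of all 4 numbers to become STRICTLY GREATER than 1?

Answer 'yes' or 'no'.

Answer: no

Derivation:
Current gcd = 1
gcd of all OTHER numbers (without N[3]=8): gcd([9, 4, 10]) = 1
The new gcd after any change is gcd(1, new_value).
This can be at most 1.
Since 1 = old gcd 1, the gcd can only stay the same or decrease.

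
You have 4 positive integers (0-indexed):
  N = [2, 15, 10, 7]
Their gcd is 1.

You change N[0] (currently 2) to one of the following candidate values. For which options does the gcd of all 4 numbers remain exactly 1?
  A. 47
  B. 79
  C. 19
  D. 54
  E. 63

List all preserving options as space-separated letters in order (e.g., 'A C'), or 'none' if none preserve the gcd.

Answer: A B C D E

Derivation:
Old gcd = 1; gcd of others (without N[0]) = 1
New gcd for candidate v: gcd(1, v). Preserves old gcd iff gcd(1, v) = 1.
  Option A: v=47, gcd(1,47)=1 -> preserves
  Option B: v=79, gcd(1,79)=1 -> preserves
  Option C: v=19, gcd(1,19)=1 -> preserves
  Option D: v=54, gcd(1,54)=1 -> preserves
  Option E: v=63, gcd(1,63)=1 -> preserves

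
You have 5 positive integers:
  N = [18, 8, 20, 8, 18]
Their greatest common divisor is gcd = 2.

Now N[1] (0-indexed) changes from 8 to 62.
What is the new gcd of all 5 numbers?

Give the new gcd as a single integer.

Numbers: [18, 8, 20, 8, 18], gcd = 2
Change: index 1, 8 -> 62
gcd of the OTHER numbers (without index 1): gcd([18, 20, 8, 18]) = 2
New gcd = gcd(g_others, new_val) = gcd(2, 62) = 2

Answer: 2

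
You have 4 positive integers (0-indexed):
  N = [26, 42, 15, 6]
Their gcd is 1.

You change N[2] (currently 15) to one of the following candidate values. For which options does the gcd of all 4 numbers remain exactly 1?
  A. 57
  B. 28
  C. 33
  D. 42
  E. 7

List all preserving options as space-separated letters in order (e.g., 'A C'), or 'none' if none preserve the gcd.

Old gcd = 1; gcd of others (without N[2]) = 2
New gcd for candidate v: gcd(2, v). Preserves old gcd iff gcd(2, v) = 1.
  Option A: v=57, gcd(2,57)=1 -> preserves
  Option B: v=28, gcd(2,28)=2 -> changes
  Option C: v=33, gcd(2,33)=1 -> preserves
  Option D: v=42, gcd(2,42)=2 -> changes
  Option E: v=7, gcd(2,7)=1 -> preserves

Answer: A C E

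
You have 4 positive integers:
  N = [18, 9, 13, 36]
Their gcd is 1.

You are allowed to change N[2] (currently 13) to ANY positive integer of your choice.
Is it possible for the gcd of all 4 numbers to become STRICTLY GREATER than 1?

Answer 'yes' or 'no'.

Current gcd = 1
gcd of all OTHER numbers (without N[2]=13): gcd([18, 9, 36]) = 9
The new gcd after any change is gcd(9, new_value).
This can be at most 9.
Since 9 > old gcd 1, the gcd CAN increase (e.g., set N[2] = 9).

Answer: yes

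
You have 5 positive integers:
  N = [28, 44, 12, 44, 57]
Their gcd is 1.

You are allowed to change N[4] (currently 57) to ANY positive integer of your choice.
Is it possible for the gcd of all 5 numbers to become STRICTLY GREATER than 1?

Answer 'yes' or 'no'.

Answer: yes

Derivation:
Current gcd = 1
gcd of all OTHER numbers (without N[4]=57): gcd([28, 44, 12, 44]) = 4
The new gcd after any change is gcd(4, new_value).
This can be at most 4.
Since 4 > old gcd 1, the gcd CAN increase (e.g., set N[4] = 4).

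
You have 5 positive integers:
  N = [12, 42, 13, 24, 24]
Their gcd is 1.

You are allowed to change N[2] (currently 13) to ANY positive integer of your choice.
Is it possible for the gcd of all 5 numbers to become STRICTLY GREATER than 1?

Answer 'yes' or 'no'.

Current gcd = 1
gcd of all OTHER numbers (without N[2]=13): gcd([12, 42, 24, 24]) = 6
The new gcd after any change is gcd(6, new_value).
This can be at most 6.
Since 6 > old gcd 1, the gcd CAN increase (e.g., set N[2] = 6).

Answer: yes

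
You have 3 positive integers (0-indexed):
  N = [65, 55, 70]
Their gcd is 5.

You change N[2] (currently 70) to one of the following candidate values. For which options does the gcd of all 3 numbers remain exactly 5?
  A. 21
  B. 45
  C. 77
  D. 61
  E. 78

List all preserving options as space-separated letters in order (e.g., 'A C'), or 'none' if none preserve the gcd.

Old gcd = 5; gcd of others (without N[2]) = 5
New gcd for candidate v: gcd(5, v). Preserves old gcd iff gcd(5, v) = 5.
  Option A: v=21, gcd(5,21)=1 -> changes
  Option B: v=45, gcd(5,45)=5 -> preserves
  Option C: v=77, gcd(5,77)=1 -> changes
  Option D: v=61, gcd(5,61)=1 -> changes
  Option E: v=78, gcd(5,78)=1 -> changes

Answer: B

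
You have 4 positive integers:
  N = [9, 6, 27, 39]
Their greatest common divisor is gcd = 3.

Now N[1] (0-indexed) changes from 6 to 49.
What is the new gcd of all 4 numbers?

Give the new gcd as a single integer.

Numbers: [9, 6, 27, 39], gcd = 3
Change: index 1, 6 -> 49
gcd of the OTHER numbers (without index 1): gcd([9, 27, 39]) = 3
New gcd = gcd(g_others, new_val) = gcd(3, 49) = 1

Answer: 1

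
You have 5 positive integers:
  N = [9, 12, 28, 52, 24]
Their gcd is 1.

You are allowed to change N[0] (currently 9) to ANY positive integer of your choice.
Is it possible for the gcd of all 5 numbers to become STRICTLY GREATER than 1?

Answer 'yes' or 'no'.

Answer: yes

Derivation:
Current gcd = 1
gcd of all OTHER numbers (without N[0]=9): gcd([12, 28, 52, 24]) = 4
The new gcd after any change is gcd(4, new_value).
This can be at most 4.
Since 4 > old gcd 1, the gcd CAN increase (e.g., set N[0] = 4).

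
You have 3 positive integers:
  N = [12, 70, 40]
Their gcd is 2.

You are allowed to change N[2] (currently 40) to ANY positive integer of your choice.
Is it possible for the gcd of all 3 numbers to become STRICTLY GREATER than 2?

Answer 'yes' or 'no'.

Answer: no

Derivation:
Current gcd = 2
gcd of all OTHER numbers (without N[2]=40): gcd([12, 70]) = 2
The new gcd after any change is gcd(2, new_value).
This can be at most 2.
Since 2 = old gcd 2, the gcd can only stay the same or decrease.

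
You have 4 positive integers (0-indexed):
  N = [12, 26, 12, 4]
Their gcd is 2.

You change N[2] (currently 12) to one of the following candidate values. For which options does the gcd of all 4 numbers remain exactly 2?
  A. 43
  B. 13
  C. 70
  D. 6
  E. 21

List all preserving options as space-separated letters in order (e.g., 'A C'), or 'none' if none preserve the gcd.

Answer: C D

Derivation:
Old gcd = 2; gcd of others (without N[2]) = 2
New gcd for candidate v: gcd(2, v). Preserves old gcd iff gcd(2, v) = 2.
  Option A: v=43, gcd(2,43)=1 -> changes
  Option B: v=13, gcd(2,13)=1 -> changes
  Option C: v=70, gcd(2,70)=2 -> preserves
  Option D: v=6, gcd(2,6)=2 -> preserves
  Option E: v=21, gcd(2,21)=1 -> changes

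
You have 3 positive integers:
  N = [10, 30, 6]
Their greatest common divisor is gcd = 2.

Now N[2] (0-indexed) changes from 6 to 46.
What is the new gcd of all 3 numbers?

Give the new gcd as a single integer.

Answer: 2

Derivation:
Numbers: [10, 30, 6], gcd = 2
Change: index 2, 6 -> 46
gcd of the OTHER numbers (without index 2): gcd([10, 30]) = 10
New gcd = gcd(g_others, new_val) = gcd(10, 46) = 2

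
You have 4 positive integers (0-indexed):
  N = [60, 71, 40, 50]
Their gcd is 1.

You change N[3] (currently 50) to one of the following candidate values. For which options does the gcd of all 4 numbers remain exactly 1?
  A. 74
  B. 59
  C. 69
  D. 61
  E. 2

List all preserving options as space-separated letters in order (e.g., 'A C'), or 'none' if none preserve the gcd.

Answer: A B C D E

Derivation:
Old gcd = 1; gcd of others (without N[3]) = 1
New gcd for candidate v: gcd(1, v). Preserves old gcd iff gcd(1, v) = 1.
  Option A: v=74, gcd(1,74)=1 -> preserves
  Option B: v=59, gcd(1,59)=1 -> preserves
  Option C: v=69, gcd(1,69)=1 -> preserves
  Option D: v=61, gcd(1,61)=1 -> preserves
  Option E: v=2, gcd(1,2)=1 -> preserves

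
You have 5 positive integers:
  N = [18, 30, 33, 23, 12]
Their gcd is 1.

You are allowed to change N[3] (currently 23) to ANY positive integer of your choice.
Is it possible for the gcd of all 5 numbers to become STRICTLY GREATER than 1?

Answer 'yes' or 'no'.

Answer: yes

Derivation:
Current gcd = 1
gcd of all OTHER numbers (without N[3]=23): gcd([18, 30, 33, 12]) = 3
The new gcd after any change is gcd(3, new_value).
This can be at most 3.
Since 3 > old gcd 1, the gcd CAN increase (e.g., set N[3] = 3).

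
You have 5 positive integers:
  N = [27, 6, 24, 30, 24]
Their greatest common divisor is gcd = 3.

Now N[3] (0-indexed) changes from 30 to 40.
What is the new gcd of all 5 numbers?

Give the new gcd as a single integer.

Numbers: [27, 6, 24, 30, 24], gcd = 3
Change: index 3, 30 -> 40
gcd of the OTHER numbers (without index 3): gcd([27, 6, 24, 24]) = 3
New gcd = gcd(g_others, new_val) = gcd(3, 40) = 1

Answer: 1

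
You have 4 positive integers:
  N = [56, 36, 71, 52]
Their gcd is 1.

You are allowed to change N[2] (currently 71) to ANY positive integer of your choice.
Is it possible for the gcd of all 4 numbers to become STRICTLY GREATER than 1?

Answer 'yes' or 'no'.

Current gcd = 1
gcd of all OTHER numbers (without N[2]=71): gcd([56, 36, 52]) = 4
The new gcd after any change is gcd(4, new_value).
This can be at most 4.
Since 4 > old gcd 1, the gcd CAN increase (e.g., set N[2] = 4).

Answer: yes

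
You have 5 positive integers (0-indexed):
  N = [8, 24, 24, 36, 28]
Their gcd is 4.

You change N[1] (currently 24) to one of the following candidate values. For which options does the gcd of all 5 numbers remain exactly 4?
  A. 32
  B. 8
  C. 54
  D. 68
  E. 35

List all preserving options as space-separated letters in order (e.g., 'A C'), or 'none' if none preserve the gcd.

Answer: A B D

Derivation:
Old gcd = 4; gcd of others (without N[1]) = 4
New gcd for candidate v: gcd(4, v). Preserves old gcd iff gcd(4, v) = 4.
  Option A: v=32, gcd(4,32)=4 -> preserves
  Option B: v=8, gcd(4,8)=4 -> preserves
  Option C: v=54, gcd(4,54)=2 -> changes
  Option D: v=68, gcd(4,68)=4 -> preserves
  Option E: v=35, gcd(4,35)=1 -> changes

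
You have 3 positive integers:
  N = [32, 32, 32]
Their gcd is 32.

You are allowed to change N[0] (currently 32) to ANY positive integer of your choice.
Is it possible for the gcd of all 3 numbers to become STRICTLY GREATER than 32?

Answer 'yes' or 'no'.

Answer: no

Derivation:
Current gcd = 32
gcd of all OTHER numbers (without N[0]=32): gcd([32, 32]) = 32
The new gcd after any change is gcd(32, new_value).
This can be at most 32.
Since 32 = old gcd 32, the gcd can only stay the same or decrease.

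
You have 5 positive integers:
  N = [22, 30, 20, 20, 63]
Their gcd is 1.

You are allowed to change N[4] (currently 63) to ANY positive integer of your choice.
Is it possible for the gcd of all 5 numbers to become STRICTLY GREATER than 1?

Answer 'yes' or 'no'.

Current gcd = 1
gcd of all OTHER numbers (without N[4]=63): gcd([22, 30, 20, 20]) = 2
The new gcd after any change is gcd(2, new_value).
This can be at most 2.
Since 2 > old gcd 1, the gcd CAN increase (e.g., set N[4] = 2).

Answer: yes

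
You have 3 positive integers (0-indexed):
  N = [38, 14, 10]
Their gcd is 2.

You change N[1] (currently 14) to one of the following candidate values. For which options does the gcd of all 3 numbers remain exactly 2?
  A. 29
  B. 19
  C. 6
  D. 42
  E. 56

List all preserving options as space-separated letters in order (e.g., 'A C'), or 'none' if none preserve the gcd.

Answer: C D E

Derivation:
Old gcd = 2; gcd of others (without N[1]) = 2
New gcd for candidate v: gcd(2, v). Preserves old gcd iff gcd(2, v) = 2.
  Option A: v=29, gcd(2,29)=1 -> changes
  Option B: v=19, gcd(2,19)=1 -> changes
  Option C: v=6, gcd(2,6)=2 -> preserves
  Option D: v=42, gcd(2,42)=2 -> preserves
  Option E: v=56, gcd(2,56)=2 -> preserves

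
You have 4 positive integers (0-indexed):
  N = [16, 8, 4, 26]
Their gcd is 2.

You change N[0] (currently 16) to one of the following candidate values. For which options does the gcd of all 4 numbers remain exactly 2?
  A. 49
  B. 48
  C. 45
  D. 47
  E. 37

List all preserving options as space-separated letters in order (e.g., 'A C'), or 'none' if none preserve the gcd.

Answer: B

Derivation:
Old gcd = 2; gcd of others (without N[0]) = 2
New gcd for candidate v: gcd(2, v). Preserves old gcd iff gcd(2, v) = 2.
  Option A: v=49, gcd(2,49)=1 -> changes
  Option B: v=48, gcd(2,48)=2 -> preserves
  Option C: v=45, gcd(2,45)=1 -> changes
  Option D: v=47, gcd(2,47)=1 -> changes
  Option E: v=37, gcd(2,37)=1 -> changes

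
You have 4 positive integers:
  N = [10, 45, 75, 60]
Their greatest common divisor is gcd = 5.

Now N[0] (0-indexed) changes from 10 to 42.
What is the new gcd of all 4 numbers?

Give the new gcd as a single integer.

Numbers: [10, 45, 75, 60], gcd = 5
Change: index 0, 10 -> 42
gcd of the OTHER numbers (without index 0): gcd([45, 75, 60]) = 15
New gcd = gcd(g_others, new_val) = gcd(15, 42) = 3

Answer: 3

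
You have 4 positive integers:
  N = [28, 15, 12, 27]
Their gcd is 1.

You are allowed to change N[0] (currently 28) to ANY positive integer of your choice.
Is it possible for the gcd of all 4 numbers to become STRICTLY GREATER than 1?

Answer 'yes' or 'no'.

Current gcd = 1
gcd of all OTHER numbers (without N[0]=28): gcd([15, 12, 27]) = 3
The new gcd after any change is gcd(3, new_value).
This can be at most 3.
Since 3 > old gcd 1, the gcd CAN increase (e.g., set N[0] = 3).

Answer: yes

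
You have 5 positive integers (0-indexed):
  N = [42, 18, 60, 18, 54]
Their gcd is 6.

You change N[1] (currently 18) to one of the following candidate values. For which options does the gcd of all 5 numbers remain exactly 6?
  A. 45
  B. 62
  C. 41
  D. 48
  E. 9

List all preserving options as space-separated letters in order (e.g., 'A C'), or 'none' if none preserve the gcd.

Old gcd = 6; gcd of others (without N[1]) = 6
New gcd for candidate v: gcd(6, v). Preserves old gcd iff gcd(6, v) = 6.
  Option A: v=45, gcd(6,45)=3 -> changes
  Option B: v=62, gcd(6,62)=2 -> changes
  Option C: v=41, gcd(6,41)=1 -> changes
  Option D: v=48, gcd(6,48)=6 -> preserves
  Option E: v=9, gcd(6,9)=3 -> changes

Answer: D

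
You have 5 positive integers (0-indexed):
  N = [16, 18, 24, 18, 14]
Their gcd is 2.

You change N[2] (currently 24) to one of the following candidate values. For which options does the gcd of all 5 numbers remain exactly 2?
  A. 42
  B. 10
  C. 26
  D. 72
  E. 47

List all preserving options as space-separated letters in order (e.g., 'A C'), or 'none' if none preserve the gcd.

Answer: A B C D

Derivation:
Old gcd = 2; gcd of others (without N[2]) = 2
New gcd for candidate v: gcd(2, v). Preserves old gcd iff gcd(2, v) = 2.
  Option A: v=42, gcd(2,42)=2 -> preserves
  Option B: v=10, gcd(2,10)=2 -> preserves
  Option C: v=26, gcd(2,26)=2 -> preserves
  Option D: v=72, gcd(2,72)=2 -> preserves
  Option E: v=47, gcd(2,47)=1 -> changes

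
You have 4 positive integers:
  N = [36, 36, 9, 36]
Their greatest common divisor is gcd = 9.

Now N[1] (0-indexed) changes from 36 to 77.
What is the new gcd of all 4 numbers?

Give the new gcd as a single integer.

Numbers: [36, 36, 9, 36], gcd = 9
Change: index 1, 36 -> 77
gcd of the OTHER numbers (without index 1): gcd([36, 9, 36]) = 9
New gcd = gcd(g_others, new_val) = gcd(9, 77) = 1

Answer: 1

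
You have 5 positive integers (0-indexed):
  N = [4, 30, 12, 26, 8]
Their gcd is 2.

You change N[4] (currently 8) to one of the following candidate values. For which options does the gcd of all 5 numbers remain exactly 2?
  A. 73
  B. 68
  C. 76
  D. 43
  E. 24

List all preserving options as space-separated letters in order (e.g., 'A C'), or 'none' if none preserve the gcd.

Old gcd = 2; gcd of others (without N[4]) = 2
New gcd for candidate v: gcd(2, v). Preserves old gcd iff gcd(2, v) = 2.
  Option A: v=73, gcd(2,73)=1 -> changes
  Option B: v=68, gcd(2,68)=2 -> preserves
  Option C: v=76, gcd(2,76)=2 -> preserves
  Option D: v=43, gcd(2,43)=1 -> changes
  Option E: v=24, gcd(2,24)=2 -> preserves

Answer: B C E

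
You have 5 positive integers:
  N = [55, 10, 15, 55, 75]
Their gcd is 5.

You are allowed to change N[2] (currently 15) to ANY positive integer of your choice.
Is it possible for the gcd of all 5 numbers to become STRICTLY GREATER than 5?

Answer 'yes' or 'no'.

Answer: no

Derivation:
Current gcd = 5
gcd of all OTHER numbers (without N[2]=15): gcd([55, 10, 55, 75]) = 5
The new gcd after any change is gcd(5, new_value).
This can be at most 5.
Since 5 = old gcd 5, the gcd can only stay the same or decrease.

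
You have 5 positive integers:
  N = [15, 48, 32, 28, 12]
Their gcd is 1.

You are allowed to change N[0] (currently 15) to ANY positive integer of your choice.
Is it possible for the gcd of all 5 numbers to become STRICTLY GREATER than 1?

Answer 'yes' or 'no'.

Current gcd = 1
gcd of all OTHER numbers (without N[0]=15): gcd([48, 32, 28, 12]) = 4
The new gcd after any change is gcd(4, new_value).
This can be at most 4.
Since 4 > old gcd 1, the gcd CAN increase (e.g., set N[0] = 4).

Answer: yes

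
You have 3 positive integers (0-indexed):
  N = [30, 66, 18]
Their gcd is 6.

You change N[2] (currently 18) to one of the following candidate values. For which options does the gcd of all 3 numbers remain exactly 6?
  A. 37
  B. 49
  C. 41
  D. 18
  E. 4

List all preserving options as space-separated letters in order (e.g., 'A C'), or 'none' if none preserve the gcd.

Answer: D

Derivation:
Old gcd = 6; gcd of others (without N[2]) = 6
New gcd for candidate v: gcd(6, v). Preserves old gcd iff gcd(6, v) = 6.
  Option A: v=37, gcd(6,37)=1 -> changes
  Option B: v=49, gcd(6,49)=1 -> changes
  Option C: v=41, gcd(6,41)=1 -> changes
  Option D: v=18, gcd(6,18)=6 -> preserves
  Option E: v=4, gcd(6,4)=2 -> changes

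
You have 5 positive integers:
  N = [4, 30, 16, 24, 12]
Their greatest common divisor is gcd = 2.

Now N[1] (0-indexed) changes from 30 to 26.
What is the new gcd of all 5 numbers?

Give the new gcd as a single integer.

Numbers: [4, 30, 16, 24, 12], gcd = 2
Change: index 1, 30 -> 26
gcd of the OTHER numbers (without index 1): gcd([4, 16, 24, 12]) = 4
New gcd = gcd(g_others, new_val) = gcd(4, 26) = 2

Answer: 2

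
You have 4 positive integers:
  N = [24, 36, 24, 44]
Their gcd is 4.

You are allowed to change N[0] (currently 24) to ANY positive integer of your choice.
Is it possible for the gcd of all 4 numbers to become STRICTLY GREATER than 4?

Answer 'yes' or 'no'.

Answer: no

Derivation:
Current gcd = 4
gcd of all OTHER numbers (without N[0]=24): gcd([36, 24, 44]) = 4
The new gcd after any change is gcd(4, new_value).
This can be at most 4.
Since 4 = old gcd 4, the gcd can only stay the same or decrease.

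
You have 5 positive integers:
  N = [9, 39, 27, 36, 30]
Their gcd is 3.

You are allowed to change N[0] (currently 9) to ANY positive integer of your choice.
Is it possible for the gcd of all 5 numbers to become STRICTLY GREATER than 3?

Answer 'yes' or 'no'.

Answer: no

Derivation:
Current gcd = 3
gcd of all OTHER numbers (without N[0]=9): gcd([39, 27, 36, 30]) = 3
The new gcd after any change is gcd(3, new_value).
This can be at most 3.
Since 3 = old gcd 3, the gcd can only stay the same or decrease.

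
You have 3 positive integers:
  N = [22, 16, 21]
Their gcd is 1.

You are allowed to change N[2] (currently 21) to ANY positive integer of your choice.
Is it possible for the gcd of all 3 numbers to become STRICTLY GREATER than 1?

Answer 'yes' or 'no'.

Current gcd = 1
gcd of all OTHER numbers (without N[2]=21): gcd([22, 16]) = 2
The new gcd after any change is gcd(2, new_value).
This can be at most 2.
Since 2 > old gcd 1, the gcd CAN increase (e.g., set N[2] = 2).

Answer: yes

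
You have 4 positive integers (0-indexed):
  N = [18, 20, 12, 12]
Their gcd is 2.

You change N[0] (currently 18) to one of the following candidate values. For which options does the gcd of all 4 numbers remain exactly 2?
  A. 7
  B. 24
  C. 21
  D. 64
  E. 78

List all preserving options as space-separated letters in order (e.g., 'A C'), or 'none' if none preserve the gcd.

Old gcd = 2; gcd of others (without N[0]) = 4
New gcd for candidate v: gcd(4, v). Preserves old gcd iff gcd(4, v) = 2.
  Option A: v=7, gcd(4,7)=1 -> changes
  Option B: v=24, gcd(4,24)=4 -> changes
  Option C: v=21, gcd(4,21)=1 -> changes
  Option D: v=64, gcd(4,64)=4 -> changes
  Option E: v=78, gcd(4,78)=2 -> preserves

Answer: E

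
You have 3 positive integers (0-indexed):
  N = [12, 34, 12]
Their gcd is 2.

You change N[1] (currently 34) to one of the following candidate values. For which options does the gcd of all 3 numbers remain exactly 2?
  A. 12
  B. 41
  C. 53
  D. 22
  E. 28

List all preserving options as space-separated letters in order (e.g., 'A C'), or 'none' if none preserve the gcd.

Answer: D

Derivation:
Old gcd = 2; gcd of others (without N[1]) = 12
New gcd for candidate v: gcd(12, v). Preserves old gcd iff gcd(12, v) = 2.
  Option A: v=12, gcd(12,12)=12 -> changes
  Option B: v=41, gcd(12,41)=1 -> changes
  Option C: v=53, gcd(12,53)=1 -> changes
  Option D: v=22, gcd(12,22)=2 -> preserves
  Option E: v=28, gcd(12,28)=4 -> changes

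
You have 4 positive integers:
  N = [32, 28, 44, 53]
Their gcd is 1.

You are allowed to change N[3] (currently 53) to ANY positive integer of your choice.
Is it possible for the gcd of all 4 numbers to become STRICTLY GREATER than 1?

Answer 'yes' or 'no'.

Current gcd = 1
gcd of all OTHER numbers (without N[3]=53): gcd([32, 28, 44]) = 4
The new gcd after any change is gcd(4, new_value).
This can be at most 4.
Since 4 > old gcd 1, the gcd CAN increase (e.g., set N[3] = 4).

Answer: yes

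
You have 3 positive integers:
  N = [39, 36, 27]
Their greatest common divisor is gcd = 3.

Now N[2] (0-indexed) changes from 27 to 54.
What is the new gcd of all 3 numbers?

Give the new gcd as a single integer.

Numbers: [39, 36, 27], gcd = 3
Change: index 2, 27 -> 54
gcd of the OTHER numbers (without index 2): gcd([39, 36]) = 3
New gcd = gcd(g_others, new_val) = gcd(3, 54) = 3

Answer: 3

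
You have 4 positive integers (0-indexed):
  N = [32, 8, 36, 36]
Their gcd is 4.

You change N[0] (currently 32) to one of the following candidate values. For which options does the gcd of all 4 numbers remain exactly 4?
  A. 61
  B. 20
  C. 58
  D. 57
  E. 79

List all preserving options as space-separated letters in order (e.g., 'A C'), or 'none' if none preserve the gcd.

Old gcd = 4; gcd of others (without N[0]) = 4
New gcd for candidate v: gcd(4, v). Preserves old gcd iff gcd(4, v) = 4.
  Option A: v=61, gcd(4,61)=1 -> changes
  Option B: v=20, gcd(4,20)=4 -> preserves
  Option C: v=58, gcd(4,58)=2 -> changes
  Option D: v=57, gcd(4,57)=1 -> changes
  Option E: v=79, gcd(4,79)=1 -> changes

Answer: B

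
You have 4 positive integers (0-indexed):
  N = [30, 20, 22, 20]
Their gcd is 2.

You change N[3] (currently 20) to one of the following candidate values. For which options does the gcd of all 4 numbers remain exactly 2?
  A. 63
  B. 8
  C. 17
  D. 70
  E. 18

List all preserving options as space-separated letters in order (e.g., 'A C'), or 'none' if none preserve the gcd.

Old gcd = 2; gcd of others (without N[3]) = 2
New gcd for candidate v: gcd(2, v). Preserves old gcd iff gcd(2, v) = 2.
  Option A: v=63, gcd(2,63)=1 -> changes
  Option B: v=8, gcd(2,8)=2 -> preserves
  Option C: v=17, gcd(2,17)=1 -> changes
  Option D: v=70, gcd(2,70)=2 -> preserves
  Option E: v=18, gcd(2,18)=2 -> preserves

Answer: B D E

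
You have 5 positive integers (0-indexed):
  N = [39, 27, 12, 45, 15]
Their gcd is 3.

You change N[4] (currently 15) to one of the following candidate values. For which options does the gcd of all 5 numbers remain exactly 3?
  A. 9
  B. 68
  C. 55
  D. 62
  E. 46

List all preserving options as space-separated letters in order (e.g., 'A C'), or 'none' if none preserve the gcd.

Answer: A

Derivation:
Old gcd = 3; gcd of others (without N[4]) = 3
New gcd for candidate v: gcd(3, v). Preserves old gcd iff gcd(3, v) = 3.
  Option A: v=9, gcd(3,9)=3 -> preserves
  Option B: v=68, gcd(3,68)=1 -> changes
  Option C: v=55, gcd(3,55)=1 -> changes
  Option D: v=62, gcd(3,62)=1 -> changes
  Option E: v=46, gcd(3,46)=1 -> changes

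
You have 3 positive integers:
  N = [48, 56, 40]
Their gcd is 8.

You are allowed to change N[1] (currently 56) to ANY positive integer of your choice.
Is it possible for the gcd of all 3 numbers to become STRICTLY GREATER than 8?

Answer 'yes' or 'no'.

Answer: no

Derivation:
Current gcd = 8
gcd of all OTHER numbers (without N[1]=56): gcd([48, 40]) = 8
The new gcd after any change is gcd(8, new_value).
This can be at most 8.
Since 8 = old gcd 8, the gcd can only stay the same or decrease.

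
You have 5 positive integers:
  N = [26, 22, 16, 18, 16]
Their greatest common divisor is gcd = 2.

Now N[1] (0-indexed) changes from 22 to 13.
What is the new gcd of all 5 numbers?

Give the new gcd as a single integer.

Numbers: [26, 22, 16, 18, 16], gcd = 2
Change: index 1, 22 -> 13
gcd of the OTHER numbers (without index 1): gcd([26, 16, 18, 16]) = 2
New gcd = gcd(g_others, new_val) = gcd(2, 13) = 1

Answer: 1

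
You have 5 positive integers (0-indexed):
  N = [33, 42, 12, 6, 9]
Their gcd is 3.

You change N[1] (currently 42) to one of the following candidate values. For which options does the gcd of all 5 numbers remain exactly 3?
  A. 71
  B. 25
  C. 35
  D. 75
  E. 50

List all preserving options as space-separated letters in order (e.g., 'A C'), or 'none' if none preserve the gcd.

Answer: D

Derivation:
Old gcd = 3; gcd of others (without N[1]) = 3
New gcd for candidate v: gcd(3, v). Preserves old gcd iff gcd(3, v) = 3.
  Option A: v=71, gcd(3,71)=1 -> changes
  Option B: v=25, gcd(3,25)=1 -> changes
  Option C: v=35, gcd(3,35)=1 -> changes
  Option D: v=75, gcd(3,75)=3 -> preserves
  Option E: v=50, gcd(3,50)=1 -> changes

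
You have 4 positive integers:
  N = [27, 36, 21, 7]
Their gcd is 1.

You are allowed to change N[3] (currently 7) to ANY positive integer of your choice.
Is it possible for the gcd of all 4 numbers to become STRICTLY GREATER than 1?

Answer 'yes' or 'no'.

Current gcd = 1
gcd of all OTHER numbers (without N[3]=7): gcd([27, 36, 21]) = 3
The new gcd after any change is gcd(3, new_value).
This can be at most 3.
Since 3 > old gcd 1, the gcd CAN increase (e.g., set N[3] = 3).

Answer: yes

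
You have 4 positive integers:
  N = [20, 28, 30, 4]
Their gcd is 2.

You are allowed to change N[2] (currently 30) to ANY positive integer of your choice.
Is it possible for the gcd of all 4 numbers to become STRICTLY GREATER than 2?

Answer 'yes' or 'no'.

Answer: yes

Derivation:
Current gcd = 2
gcd of all OTHER numbers (without N[2]=30): gcd([20, 28, 4]) = 4
The new gcd after any change is gcd(4, new_value).
This can be at most 4.
Since 4 > old gcd 2, the gcd CAN increase (e.g., set N[2] = 4).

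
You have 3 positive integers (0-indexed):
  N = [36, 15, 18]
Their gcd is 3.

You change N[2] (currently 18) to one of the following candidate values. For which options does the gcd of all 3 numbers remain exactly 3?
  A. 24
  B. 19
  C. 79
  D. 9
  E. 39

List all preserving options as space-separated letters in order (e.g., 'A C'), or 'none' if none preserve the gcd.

Answer: A D E

Derivation:
Old gcd = 3; gcd of others (without N[2]) = 3
New gcd for candidate v: gcd(3, v). Preserves old gcd iff gcd(3, v) = 3.
  Option A: v=24, gcd(3,24)=3 -> preserves
  Option B: v=19, gcd(3,19)=1 -> changes
  Option C: v=79, gcd(3,79)=1 -> changes
  Option D: v=9, gcd(3,9)=3 -> preserves
  Option E: v=39, gcd(3,39)=3 -> preserves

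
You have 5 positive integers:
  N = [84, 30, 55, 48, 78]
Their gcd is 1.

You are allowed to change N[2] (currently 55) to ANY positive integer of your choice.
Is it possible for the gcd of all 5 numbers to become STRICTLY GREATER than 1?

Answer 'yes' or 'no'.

Answer: yes

Derivation:
Current gcd = 1
gcd of all OTHER numbers (without N[2]=55): gcd([84, 30, 48, 78]) = 6
The new gcd after any change is gcd(6, new_value).
This can be at most 6.
Since 6 > old gcd 1, the gcd CAN increase (e.g., set N[2] = 6).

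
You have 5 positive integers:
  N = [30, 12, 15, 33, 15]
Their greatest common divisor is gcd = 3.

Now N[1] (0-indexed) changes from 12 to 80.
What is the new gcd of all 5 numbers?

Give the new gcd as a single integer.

Numbers: [30, 12, 15, 33, 15], gcd = 3
Change: index 1, 12 -> 80
gcd of the OTHER numbers (without index 1): gcd([30, 15, 33, 15]) = 3
New gcd = gcd(g_others, new_val) = gcd(3, 80) = 1

Answer: 1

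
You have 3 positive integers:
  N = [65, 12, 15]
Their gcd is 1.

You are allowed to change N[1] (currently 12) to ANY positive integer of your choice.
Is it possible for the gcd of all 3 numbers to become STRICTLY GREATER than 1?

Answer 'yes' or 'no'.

Answer: yes

Derivation:
Current gcd = 1
gcd of all OTHER numbers (without N[1]=12): gcd([65, 15]) = 5
The new gcd after any change is gcd(5, new_value).
This can be at most 5.
Since 5 > old gcd 1, the gcd CAN increase (e.g., set N[1] = 5).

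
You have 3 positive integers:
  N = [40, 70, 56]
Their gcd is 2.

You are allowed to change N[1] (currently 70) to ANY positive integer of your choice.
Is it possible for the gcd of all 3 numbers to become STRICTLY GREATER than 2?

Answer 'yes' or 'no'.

Answer: yes

Derivation:
Current gcd = 2
gcd of all OTHER numbers (without N[1]=70): gcd([40, 56]) = 8
The new gcd after any change is gcd(8, new_value).
This can be at most 8.
Since 8 > old gcd 2, the gcd CAN increase (e.g., set N[1] = 8).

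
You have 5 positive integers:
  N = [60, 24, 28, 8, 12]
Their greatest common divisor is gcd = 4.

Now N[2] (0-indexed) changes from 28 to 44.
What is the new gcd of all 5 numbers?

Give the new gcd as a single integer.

Answer: 4

Derivation:
Numbers: [60, 24, 28, 8, 12], gcd = 4
Change: index 2, 28 -> 44
gcd of the OTHER numbers (without index 2): gcd([60, 24, 8, 12]) = 4
New gcd = gcd(g_others, new_val) = gcd(4, 44) = 4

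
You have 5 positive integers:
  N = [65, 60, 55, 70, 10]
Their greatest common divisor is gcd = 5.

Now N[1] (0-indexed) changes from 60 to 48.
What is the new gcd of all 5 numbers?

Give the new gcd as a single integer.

Numbers: [65, 60, 55, 70, 10], gcd = 5
Change: index 1, 60 -> 48
gcd of the OTHER numbers (without index 1): gcd([65, 55, 70, 10]) = 5
New gcd = gcd(g_others, new_val) = gcd(5, 48) = 1

Answer: 1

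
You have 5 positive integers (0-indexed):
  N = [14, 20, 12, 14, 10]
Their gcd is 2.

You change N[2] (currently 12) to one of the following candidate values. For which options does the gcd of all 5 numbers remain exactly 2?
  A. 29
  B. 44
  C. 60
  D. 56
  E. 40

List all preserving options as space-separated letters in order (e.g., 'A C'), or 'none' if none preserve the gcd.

Answer: B C D E

Derivation:
Old gcd = 2; gcd of others (without N[2]) = 2
New gcd for candidate v: gcd(2, v). Preserves old gcd iff gcd(2, v) = 2.
  Option A: v=29, gcd(2,29)=1 -> changes
  Option B: v=44, gcd(2,44)=2 -> preserves
  Option C: v=60, gcd(2,60)=2 -> preserves
  Option D: v=56, gcd(2,56)=2 -> preserves
  Option E: v=40, gcd(2,40)=2 -> preserves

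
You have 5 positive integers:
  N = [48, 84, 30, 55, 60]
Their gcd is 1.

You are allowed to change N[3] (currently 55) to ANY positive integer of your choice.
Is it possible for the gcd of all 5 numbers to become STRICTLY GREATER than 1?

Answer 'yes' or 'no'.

Answer: yes

Derivation:
Current gcd = 1
gcd of all OTHER numbers (without N[3]=55): gcd([48, 84, 30, 60]) = 6
The new gcd after any change is gcd(6, new_value).
This can be at most 6.
Since 6 > old gcd 1, the gcd CAN increase (e.g., set N[3] = 6).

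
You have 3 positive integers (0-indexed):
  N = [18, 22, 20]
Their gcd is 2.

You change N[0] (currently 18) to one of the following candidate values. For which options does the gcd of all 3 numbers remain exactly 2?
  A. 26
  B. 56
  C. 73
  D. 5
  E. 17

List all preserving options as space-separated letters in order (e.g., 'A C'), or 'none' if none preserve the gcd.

Answer: A B

Derivation:
Old gcd = 2; gcd of others (without N[0]) = 2
New gcd for candidate v: gcd(2, v). Preserves old gcd iff gcd(2, v) = 2.
  Option A: v=26, gcd(2,26)=2 -> preserves
  Option B: v=56, gcd(2,56)=2 -> preserves
  Option C: v=73, gcd(2,73)=1 -> changes
  Option D: v=5, gcd(2,5)=1 -> changes
  Option E: v=17, gcd(2,17)=1 -> changes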